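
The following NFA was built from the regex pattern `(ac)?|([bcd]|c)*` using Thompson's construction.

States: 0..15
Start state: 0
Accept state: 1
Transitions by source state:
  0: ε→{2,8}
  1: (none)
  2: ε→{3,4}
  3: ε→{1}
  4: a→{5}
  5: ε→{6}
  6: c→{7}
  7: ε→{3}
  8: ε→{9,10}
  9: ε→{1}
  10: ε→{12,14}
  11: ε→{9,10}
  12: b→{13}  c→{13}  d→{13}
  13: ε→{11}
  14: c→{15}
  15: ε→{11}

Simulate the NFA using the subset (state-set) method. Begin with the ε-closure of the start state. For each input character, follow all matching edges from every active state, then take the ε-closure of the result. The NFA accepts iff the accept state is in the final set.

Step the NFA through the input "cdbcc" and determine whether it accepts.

Answer: ACCEPT

Trace:
S₀ = ε-closure({0}) = {0,1,2,3,4,8,9,10,12,14}
'c' @ 1: {1,9,10,11,12,13,14,15}  (accept∈set)
'd' @ 2: {1,9,10,11,12,13,14}  (accept∈set)
'b' @ 3: {1,9,10,11,12,13,14}  (accept∈set)
'c' @ 4: {1,9,10,11,12,13,14,15}  (accept∈set)
'c' @ 5: {1,9,10,11,12,13,14,15}  (accept∈set)
after full input: {1,9,10,11,12,13,14,15}  (accept=1 in)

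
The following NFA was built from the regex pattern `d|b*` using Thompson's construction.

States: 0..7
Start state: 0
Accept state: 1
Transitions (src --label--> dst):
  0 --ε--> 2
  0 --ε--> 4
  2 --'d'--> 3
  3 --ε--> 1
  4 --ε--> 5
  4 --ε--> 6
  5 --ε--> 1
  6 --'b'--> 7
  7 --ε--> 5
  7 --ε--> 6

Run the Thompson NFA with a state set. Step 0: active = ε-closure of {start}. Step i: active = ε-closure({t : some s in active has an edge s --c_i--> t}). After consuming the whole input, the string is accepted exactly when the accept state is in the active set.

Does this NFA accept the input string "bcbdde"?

Answer: REJECT

Trace:
start: ε-closure({0}) = {0,1,2,4,5,6}
'b' @ 1: {1,5,6,7}  [accepting]
'c' @ 2: {}  — no active states
rest 'bdde' ignored (set empty)
final: {}; accept 1 not in set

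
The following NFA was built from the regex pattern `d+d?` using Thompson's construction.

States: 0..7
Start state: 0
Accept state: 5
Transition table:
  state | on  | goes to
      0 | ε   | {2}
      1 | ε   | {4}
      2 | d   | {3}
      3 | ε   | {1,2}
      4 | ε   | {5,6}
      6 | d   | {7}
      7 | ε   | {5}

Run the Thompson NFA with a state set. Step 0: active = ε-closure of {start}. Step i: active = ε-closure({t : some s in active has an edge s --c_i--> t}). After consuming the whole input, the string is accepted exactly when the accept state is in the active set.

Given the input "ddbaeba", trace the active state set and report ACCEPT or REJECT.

Answer: REJECT

Steps:
S₀ = ε-closure({0}) = {0,2}
'd' @ 1: {1,2,3,4,5,6}  ✓accept
'd' @ 2: {1,2,3,4,5,6,7}  ✓accept
'b' @ 3: {}  — no active states
rest 'aeba' ignored (set empty)
end set {} — state 5 not in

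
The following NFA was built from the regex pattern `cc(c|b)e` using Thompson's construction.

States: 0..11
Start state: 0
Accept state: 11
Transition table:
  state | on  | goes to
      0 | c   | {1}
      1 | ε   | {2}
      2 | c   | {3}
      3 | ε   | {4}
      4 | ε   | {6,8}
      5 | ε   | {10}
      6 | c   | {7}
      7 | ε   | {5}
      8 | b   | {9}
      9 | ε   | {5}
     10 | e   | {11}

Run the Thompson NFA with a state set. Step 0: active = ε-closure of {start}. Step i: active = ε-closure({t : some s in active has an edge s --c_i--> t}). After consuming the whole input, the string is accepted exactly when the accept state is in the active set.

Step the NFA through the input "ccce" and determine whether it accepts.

Answer: ACCEPT

Derivation:
S₀ = ε-closure({0}) = {0}
'c' @ 1: {1,2}
'c' @ 2: {3,4,6,8}
'c' @ 3: {5,7,10}
'e' @ 4: {11}  [accepting]
end set {11} — state 11 in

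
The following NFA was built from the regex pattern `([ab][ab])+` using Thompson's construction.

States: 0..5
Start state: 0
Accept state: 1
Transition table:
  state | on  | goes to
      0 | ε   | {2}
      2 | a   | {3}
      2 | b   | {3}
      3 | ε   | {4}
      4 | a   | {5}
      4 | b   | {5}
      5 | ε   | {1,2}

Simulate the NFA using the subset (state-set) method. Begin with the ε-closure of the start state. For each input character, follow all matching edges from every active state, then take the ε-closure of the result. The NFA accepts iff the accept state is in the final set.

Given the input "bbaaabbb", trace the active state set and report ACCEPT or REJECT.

Answer: ACCEPT

Steps:
start: ε-closure({0}) = {0,2}
'b' @ 1: {3,4}
'b' @ 2: {1,2,5}  [accepting]
'a' @ 3: {3,4}
'a' @ 4: {1,2,5}  [accepting]
'a' @ 5: {3,4}
'b' @ 6: {1,2,5}  [accepting]
'b' @ 7: {3,4}
'b' @ 8: {1,2,5}  [accepting]
final: {1,2,5}; accept 1 in set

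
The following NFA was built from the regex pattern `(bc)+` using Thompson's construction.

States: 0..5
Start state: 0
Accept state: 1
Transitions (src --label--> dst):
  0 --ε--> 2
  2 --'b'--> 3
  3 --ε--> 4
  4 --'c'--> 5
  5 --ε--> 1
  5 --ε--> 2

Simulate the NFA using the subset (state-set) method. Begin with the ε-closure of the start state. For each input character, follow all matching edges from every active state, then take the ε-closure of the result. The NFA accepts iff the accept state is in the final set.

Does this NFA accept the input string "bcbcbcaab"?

start: ε-closure({0}) = {0,2}
'b' @ 1: {3,4}
'c' @ 2: {1,2,5}  (accept∈set)
'b' @ 3: {3,4}
'c' @ 4: {1,2,5}  (accept∈set)
'b' @ 5: {3,4}
'c' @ 6: {1,2,5}  (accept∈set)
'a' @ 7: {}  — dead — no transitions
rest 'ab' ignored (set empty)
after full input: {}  (accept=1 not in)

Answer: REJECT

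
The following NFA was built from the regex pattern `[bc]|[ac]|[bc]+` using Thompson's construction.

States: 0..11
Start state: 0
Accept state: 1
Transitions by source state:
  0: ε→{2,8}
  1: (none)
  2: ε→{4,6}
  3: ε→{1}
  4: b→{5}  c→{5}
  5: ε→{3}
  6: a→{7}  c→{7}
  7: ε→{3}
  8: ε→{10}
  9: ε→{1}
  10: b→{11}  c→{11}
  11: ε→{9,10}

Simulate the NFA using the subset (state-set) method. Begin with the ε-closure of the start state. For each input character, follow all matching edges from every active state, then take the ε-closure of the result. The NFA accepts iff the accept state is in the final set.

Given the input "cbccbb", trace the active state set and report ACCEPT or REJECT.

Answer: ACCEPT

Derivation:
start: ε-closure({0}) = {0,2,4,6,8,10}
'c' @ 1: {1,3,5,7,9,10,11}  [accepting]
'b' @ 2: {1,9,10,11}  [accepting]
'c' @ 3: {1,9,10,11}  [accepting]
'c' @ 4: {1,9,10,11}  [accepting]
'b' @ 5: {1,9,10,11}  [accepting]
'b' @ 6: {1,9,10,11}  [accepting]
end set {1,9,10,11} — state 1 in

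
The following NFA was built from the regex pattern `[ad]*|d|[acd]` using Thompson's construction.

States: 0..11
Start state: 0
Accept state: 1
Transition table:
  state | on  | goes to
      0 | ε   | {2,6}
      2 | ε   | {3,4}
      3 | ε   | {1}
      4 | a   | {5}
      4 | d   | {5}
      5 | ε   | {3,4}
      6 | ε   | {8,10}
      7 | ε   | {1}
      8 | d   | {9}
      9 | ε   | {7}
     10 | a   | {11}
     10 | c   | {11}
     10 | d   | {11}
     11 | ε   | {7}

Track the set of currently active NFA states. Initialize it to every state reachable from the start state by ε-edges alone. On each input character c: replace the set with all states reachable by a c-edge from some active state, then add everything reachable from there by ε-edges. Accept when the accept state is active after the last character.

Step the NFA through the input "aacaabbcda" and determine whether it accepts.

start: ε-closure({0}) = {0,1,2,3,4,6,8,10}
'a' @ 1: {1,3,4,5,7,11}  [accepting]
'a' @ 2: {1,3,4,5}  [accepting]
'c' @ 3: {}  — state set empty
rest 'aabbcda' ignored (set empty)
final: {}; accept 1 not in set

Answer: REJECT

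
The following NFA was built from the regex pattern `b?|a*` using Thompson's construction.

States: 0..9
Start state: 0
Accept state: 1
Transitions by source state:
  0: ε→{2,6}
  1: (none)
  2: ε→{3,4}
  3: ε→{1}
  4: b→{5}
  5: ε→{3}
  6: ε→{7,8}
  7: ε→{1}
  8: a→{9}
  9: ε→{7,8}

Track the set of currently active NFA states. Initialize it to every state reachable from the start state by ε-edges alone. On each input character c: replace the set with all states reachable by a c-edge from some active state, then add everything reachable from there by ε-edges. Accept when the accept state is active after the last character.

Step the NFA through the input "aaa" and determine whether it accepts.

initial (ε-close {0}): {0,1,2,3,4,6,7,8}
'a' @ 1: {1,7,8,9}  [accepting]
'a' @ 2: {1,7,8,9}  [accepting]
'a' @ 3: {1,7,8,9}  [accepting]
after full input: {1,7,8,9}  (accept=1 in)

Answer: ACCEPT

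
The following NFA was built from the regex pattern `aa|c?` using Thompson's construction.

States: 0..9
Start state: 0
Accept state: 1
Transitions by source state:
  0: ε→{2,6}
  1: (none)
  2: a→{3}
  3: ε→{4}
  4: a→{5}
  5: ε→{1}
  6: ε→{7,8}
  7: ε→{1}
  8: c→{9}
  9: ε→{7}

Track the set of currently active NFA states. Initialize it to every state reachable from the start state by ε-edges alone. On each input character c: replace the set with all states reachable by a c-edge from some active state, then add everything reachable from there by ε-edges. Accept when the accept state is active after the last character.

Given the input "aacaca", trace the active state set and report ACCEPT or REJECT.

initial (ε-close {0}): {0,1,2,6,7,8}
'a' @ 1: {3,4}
'a' @ 2: {1,5}  [accepting]
'c' @ 3: {}  — no active states
rest 'aca' ignored (set empty)
end set {} — state 1 not in

Answer: REJECT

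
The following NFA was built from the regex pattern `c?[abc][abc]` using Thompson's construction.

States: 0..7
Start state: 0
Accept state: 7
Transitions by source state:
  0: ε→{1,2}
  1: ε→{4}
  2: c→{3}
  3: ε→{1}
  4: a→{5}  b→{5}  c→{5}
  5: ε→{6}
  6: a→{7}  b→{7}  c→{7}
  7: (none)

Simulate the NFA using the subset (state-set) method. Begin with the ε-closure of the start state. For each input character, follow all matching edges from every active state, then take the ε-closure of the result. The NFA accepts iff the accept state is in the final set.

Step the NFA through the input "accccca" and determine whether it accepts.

initial (ε-close {0}): {0,1,2,4}
'a' @ 1: {5,6}
'c' @ 2: {7}  (accept∈set)
'c' @ 3: {}  — dead — no transitions
rest 'ccca' ignored (set empty)
after full input: {}  (accept=7 not in)

Answer: REJECT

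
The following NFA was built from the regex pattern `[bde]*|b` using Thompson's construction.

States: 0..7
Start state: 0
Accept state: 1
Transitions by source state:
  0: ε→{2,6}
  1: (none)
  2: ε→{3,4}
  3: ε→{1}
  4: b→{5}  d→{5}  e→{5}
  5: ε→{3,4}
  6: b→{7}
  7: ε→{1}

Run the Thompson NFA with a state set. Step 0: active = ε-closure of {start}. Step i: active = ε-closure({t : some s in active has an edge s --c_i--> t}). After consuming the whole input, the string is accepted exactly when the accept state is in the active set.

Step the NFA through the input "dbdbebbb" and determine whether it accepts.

S₀ = ε-closure({0}) = {0,1,2,3,4,6}
'd' @ 1: {1,3,4,5}  (accept∈set)
'b' @ 2: {1,3,4,5}  (accept∈set)
'd' @ 3: {1,3,4,5}  (accept∈set)
'b' @ 4: {1,3,4,5}  (accept∈set)
'e' @ 5: {1,3,4,5}  (accept∈set)
'b' @ 6: {1,3,4,5}  (accept∈set)
'b' @ 7: {1,3,4,5}  (accept∈set)
'b' @ 8: {1,3,4,5}  (accept∈set)
end set {1,3,4,5} — state 1 in

Answer: ACCEPT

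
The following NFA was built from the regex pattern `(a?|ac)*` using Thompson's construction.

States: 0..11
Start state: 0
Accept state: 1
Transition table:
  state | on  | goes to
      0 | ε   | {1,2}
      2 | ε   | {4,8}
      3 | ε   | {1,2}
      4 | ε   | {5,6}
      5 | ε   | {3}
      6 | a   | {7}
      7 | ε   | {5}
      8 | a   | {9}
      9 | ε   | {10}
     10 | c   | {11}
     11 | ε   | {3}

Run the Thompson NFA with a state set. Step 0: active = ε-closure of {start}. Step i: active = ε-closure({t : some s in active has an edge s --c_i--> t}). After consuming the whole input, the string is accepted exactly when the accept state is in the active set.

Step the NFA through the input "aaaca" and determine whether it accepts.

Answer: ACCEPT

Derivation:
initial (ε-close {0}): {0,1,2,3,4,5,6,8}
'a' @ 1: {1,2,3,4,5,6,7,8,9,10}  ✓accept
'a' @ 2: {1,2,3,4,5,6,7,8,9,10}  ✓accept
'a' @ 3: {1,2,3,4,5,6,7,8,9,10}  ✓accept
'c' @ 4: {1,2,3,4,5,6,8,11}  ✓accept
'a' @ 5: {1,2,3,4,5,6,7,8,9,10}  ✓accept
end set {1,2,3,4,5,6,7,8,9,10} — state 1 in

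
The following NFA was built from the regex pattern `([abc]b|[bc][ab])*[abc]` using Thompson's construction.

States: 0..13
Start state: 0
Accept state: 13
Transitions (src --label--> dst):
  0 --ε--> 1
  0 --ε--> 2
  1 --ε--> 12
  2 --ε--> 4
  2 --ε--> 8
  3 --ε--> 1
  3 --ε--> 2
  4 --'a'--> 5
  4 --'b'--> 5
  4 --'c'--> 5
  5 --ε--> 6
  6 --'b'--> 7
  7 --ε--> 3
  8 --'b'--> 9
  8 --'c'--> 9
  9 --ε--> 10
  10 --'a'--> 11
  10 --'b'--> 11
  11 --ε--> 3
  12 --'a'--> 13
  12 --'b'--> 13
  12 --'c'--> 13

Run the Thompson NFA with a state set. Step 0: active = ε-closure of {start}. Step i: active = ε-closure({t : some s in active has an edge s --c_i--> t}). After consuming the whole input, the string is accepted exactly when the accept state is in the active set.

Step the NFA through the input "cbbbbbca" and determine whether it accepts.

Answer: REJECT

Derivation:
initial (ε-close {0}): {0,1,2,4,8,12}
'c' @ 1: {5,6,9,10,13}  [accepting]
'b' @ 2: {1,2,3,4,7,8,11,12}
'b' @ 3: {5,6,9,10,13}  [accepting]
'b' @ 4: {1,2,3,4,7,8,11,12}
'b' @ 5: {5,6,9,10,13}  [accepting]
'b' @ 6: {1,2,3,4,7,8,11,12}
'c' @ 7: {5,6,9,10,13}  [accepting]
'a' @ 8: {1,2,3,4,8,11,12}
final: {1,2,3,4,8,11,12}; accept 13 not in set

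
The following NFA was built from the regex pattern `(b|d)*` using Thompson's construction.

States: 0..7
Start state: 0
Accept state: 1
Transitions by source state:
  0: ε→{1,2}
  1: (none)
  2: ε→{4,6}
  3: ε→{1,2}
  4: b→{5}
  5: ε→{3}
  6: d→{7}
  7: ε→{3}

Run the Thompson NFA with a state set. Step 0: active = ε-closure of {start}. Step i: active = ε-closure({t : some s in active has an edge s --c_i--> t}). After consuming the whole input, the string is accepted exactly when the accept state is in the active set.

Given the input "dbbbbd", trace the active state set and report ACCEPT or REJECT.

Answer: ACCEPT

Steps:
initial (ε-close {0}): {0,1,2,4,6}
'd' @ 1: {1,2,3,4,6,7}  (accept∈set)
'b' @ 2: {1,2,3,4,5,6}  (accept∈set)
'b' @ 3: {1,2,3,4,5,6}  (accept∈set)
'b' @ 4: {1,2,3,4,5,6}  (accept∈set)
'b' @ 5: {1,2,3,4,5,6}  (accept∈set)
'd' @ 6: {1,2,3,4,6,7}  (accept∈set)
end set {1,2,3,4,6,7} — state 1 in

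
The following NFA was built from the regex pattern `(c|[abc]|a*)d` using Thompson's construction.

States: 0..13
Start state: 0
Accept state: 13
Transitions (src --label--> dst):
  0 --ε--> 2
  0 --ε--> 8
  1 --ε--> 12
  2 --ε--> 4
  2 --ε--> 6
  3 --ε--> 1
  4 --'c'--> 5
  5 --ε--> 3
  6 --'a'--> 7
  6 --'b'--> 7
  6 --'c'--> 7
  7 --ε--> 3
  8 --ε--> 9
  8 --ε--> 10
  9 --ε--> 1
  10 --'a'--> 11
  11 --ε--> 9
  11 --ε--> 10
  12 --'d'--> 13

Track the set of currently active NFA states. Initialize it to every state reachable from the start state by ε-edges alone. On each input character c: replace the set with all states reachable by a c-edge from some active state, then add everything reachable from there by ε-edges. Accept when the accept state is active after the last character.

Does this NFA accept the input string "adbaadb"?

Answer: REJECT

Derivation:
initial (ε-close {0}): {0,1,2,4,6,8,9,10,12}
'a' @ 1: {1,3,7,9,10,11,12}
'd' @ 2: {13}  (accept∈set)
'b' @ 3: {}  — dead — no transitions
rest 'aadb' ignored (set empty)
after full input: {}  (accept=13 not in)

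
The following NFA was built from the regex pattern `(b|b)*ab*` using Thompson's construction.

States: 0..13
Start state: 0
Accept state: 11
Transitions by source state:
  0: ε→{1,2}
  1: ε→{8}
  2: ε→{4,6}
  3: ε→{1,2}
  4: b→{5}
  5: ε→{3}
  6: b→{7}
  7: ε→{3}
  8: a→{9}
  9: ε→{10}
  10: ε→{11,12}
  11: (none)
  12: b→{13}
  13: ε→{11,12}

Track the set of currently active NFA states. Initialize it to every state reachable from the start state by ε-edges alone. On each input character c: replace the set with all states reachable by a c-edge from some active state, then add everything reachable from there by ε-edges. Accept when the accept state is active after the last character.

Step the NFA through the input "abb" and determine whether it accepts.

Answer: ACCEPT

Steps:
S₀ = ε-closure({0}) = {0,1,2,4,6,8}
'a' @ 1: {9,10,11,12}  [accepting]
'b' @ 2: {11,12,13}  [accepting]
'b' @ 3: {11,12,13}  [accepting]
end set {11,12,13} — state 11 in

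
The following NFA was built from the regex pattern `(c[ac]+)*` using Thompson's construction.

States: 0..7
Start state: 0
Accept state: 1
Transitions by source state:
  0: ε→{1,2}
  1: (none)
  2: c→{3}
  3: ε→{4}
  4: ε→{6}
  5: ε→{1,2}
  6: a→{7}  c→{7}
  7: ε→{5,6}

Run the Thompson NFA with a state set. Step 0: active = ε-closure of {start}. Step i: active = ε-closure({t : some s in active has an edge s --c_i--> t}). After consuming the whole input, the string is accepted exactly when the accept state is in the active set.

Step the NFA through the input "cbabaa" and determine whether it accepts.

S₀ = ε-closure({0}) = {0,1,2}
'c' @ 1: {3,4,6}
'b' @ 2: {}  — no active states
rest 'abaa' ignored (set empty)
end set {} — state 1 not in

Answer: REJECT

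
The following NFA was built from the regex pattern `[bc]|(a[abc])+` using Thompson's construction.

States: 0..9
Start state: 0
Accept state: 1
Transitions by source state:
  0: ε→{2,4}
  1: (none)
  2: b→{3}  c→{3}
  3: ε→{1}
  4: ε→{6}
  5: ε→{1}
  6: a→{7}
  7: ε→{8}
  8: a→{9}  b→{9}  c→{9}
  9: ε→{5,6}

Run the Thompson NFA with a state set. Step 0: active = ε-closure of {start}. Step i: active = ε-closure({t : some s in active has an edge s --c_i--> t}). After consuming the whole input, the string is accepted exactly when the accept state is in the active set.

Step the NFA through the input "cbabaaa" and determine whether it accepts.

initial (ε-close {0}): {0,2,4,6}
'c' @ 1: {1,3}  (accept∈set)
'b' @ 2: {}  — no active states
rest 'abaaa' ignored (set empty)
final: {}; accept 1 not in set

Answer: REJECT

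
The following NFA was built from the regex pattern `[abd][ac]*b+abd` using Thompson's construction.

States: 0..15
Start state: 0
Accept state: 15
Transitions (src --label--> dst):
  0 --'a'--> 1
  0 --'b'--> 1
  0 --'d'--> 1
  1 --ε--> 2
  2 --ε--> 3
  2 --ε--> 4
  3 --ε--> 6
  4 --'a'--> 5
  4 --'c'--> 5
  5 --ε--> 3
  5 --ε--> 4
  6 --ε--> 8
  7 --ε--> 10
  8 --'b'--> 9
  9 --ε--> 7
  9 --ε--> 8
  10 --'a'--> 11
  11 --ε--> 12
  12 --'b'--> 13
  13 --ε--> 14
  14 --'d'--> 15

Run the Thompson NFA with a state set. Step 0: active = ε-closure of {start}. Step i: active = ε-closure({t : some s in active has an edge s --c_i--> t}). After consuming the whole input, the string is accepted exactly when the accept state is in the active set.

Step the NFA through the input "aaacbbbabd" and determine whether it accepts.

Answer: ACCEPT

Steps:
start: ε-closure({0}) = {0}
'a' @ 1: {1,2,3,4,6,8}
'a' @ 2: {3,4,5,6,8}
'a' @ 3: {3,4,5,6,8}
'c' @ 4: {3,4,5,6,8}
'b' @ 5: {7,8,9,10}
'b' @ 6: {7,8,9,10}
'b' @ 7: {7,8,9,10}
'a' @ 8: {11,12}
'b' @ 9: {13,14}
'd' @ 10: {15}  (accept∈set)
end set {15} — state 15 in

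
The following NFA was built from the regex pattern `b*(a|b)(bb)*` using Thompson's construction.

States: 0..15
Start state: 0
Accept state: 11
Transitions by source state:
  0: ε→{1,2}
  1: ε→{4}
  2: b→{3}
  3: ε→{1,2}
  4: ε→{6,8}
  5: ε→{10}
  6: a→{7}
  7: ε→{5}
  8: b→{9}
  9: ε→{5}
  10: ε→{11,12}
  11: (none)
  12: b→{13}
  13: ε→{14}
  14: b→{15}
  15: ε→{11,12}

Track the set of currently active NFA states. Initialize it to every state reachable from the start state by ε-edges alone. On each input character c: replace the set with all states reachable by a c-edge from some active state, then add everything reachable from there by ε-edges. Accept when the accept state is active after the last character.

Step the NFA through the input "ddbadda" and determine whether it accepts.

S₀ = ε-closure({0}) = {0,1,2,4,6,8}
'd' @ 1: {}  — dead — no transitions
rest 'dbadda' ignored (set empty)
final: {}; accept 11 not in set

Answer: REJECT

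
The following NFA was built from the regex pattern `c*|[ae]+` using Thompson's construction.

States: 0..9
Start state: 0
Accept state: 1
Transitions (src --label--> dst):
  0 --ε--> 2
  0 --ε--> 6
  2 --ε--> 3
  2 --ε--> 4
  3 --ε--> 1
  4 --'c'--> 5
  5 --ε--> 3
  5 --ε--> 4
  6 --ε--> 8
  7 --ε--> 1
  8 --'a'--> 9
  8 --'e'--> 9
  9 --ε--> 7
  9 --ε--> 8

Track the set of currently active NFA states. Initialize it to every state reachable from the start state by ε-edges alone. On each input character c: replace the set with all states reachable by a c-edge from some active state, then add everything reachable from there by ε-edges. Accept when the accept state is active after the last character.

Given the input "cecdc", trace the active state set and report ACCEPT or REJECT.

Answer: REJECT

Trace:
start: ε-closure({0}) = {0,1,2,3,4,6,8}
'c' @ 1: {1,3,4,5}  [accepting]
'e' @ 2: {}  — dead — no transitions
rest 'cdc' ignored (set empty)
final: {}; accept 1 not in set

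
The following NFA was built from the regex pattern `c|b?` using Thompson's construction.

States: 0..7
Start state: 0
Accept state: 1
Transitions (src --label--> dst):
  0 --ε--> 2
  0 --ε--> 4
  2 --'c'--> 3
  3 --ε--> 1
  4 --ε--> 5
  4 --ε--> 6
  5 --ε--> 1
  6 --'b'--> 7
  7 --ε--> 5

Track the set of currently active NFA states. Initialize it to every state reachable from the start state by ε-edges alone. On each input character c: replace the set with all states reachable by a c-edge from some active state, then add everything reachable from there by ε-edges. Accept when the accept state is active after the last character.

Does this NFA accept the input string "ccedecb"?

S₀ = ε-closure({0}) = {0,1,2,4,5,6}
'c' @ 1: {1,3}  [accepting]
'c' @ 2: {}  — state set empty
rest 'edecb' ignored (set empty)
after full input: {}  (accept=1 not in)

Answer: REJECT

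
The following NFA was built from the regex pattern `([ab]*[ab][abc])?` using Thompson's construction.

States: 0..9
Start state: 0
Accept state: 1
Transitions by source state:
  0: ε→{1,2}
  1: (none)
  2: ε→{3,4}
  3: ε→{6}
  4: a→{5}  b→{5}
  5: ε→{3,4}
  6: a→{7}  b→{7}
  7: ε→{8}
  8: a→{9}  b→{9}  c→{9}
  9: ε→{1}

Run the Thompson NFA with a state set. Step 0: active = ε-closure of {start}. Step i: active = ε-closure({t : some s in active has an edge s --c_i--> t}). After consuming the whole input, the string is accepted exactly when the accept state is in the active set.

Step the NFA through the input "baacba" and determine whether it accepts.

Answer: REJECT

Steps:
initial (ε-close {0}): {0,1,2,3,4,6}
'b' @ 1: {3,4,5,6,7,8}
'a' @ 2: {1,3,4,5,6,7,8,9}  [accepting]
'a' @ 3: {1,3,4,5,6,7,8,9}  [accepting]
'c' @ 4: {1,9}  [accepting]
'b' @ 5: {}  — dead — no transitions
rest 'a' ignored (set empty)
after full input: {}  (accept=1 not in)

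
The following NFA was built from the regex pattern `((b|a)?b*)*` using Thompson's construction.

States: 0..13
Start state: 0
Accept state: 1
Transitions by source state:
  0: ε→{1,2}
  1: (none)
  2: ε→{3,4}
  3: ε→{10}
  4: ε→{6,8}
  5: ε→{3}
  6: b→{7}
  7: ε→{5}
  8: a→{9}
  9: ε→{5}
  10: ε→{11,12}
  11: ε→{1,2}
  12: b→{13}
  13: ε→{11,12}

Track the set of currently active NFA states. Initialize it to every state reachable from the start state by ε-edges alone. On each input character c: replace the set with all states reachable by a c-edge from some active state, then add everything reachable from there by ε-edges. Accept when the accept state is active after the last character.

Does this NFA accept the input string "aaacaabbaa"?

Answer: REJECT

Steps:
start: ε-closure({0}) = {0,1,2,3,4,6,8,10,11,12}
'a' @ 1: {1,2,3,4,5,6,8,9,10,11,12}  [accepting]
'a' @ 2: {1,2,3,4,5,6,8,9,10,11,12}  [accepting]
'a' @ 3: {1,2,3,4,5,6,8,9,10,11,12}  [accepting]
'c' @ 4: {}  — dead — no transitions
rest 'aabbaa' ignored (set empty)
final: {}; accept 1 not in set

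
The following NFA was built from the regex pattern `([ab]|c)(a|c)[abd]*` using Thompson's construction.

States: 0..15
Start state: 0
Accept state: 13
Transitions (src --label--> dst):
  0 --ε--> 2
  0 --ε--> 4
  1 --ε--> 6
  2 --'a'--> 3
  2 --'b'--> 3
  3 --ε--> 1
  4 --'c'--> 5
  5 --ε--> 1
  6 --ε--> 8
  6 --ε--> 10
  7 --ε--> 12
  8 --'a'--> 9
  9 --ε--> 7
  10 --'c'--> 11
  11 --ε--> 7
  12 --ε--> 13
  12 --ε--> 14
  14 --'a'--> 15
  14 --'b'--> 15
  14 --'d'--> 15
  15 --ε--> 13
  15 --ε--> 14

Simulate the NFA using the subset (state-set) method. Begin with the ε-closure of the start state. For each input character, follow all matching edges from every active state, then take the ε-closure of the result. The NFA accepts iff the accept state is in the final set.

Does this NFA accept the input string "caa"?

Answer: ACCEPT

Trace:
initial (ε-close {0}): {0,2,4}
'c' @ 1: {1,5,6,8,10}
'a' @ 2: {7,9,12,13,14}  (accept∈set)
'a' @ 3: {13,14,15}  (accept∈set)
after full input: {13,14,15}  (accept=13 in)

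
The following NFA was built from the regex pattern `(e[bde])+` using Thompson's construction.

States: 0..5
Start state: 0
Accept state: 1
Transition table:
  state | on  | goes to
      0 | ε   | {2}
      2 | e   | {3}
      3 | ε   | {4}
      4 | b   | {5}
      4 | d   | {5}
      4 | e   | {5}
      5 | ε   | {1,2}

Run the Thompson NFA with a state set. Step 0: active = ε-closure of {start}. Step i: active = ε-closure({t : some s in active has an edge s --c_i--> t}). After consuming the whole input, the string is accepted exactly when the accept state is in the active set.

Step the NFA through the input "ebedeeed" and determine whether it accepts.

initial (ε-close {0}): {0,2}
'e' @ 1: {3,4}
'b' @ 2: {1,2,5}  ✓accept
'e' @ 3: {3,4}
'd' @ 4: {1,2,5}  ✓accept
'e' @ 5: {3,4}
'e' @ 6: {1,2,5}  ✓accept
'e' @ 7: {3,4}
'd' @ 8: {1,2,5}  ✓accept
after full input: {1,2,5}  (accept=1 in)

Answer: ACCEPT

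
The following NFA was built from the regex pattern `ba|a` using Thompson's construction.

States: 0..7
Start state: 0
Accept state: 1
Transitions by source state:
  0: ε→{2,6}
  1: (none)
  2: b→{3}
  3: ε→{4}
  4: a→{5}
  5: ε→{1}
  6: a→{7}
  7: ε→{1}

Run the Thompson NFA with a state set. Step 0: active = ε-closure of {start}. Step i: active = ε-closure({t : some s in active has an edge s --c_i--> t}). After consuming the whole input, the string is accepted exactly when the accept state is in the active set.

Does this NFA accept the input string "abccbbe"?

Answer: REJECT

Trace:
S₀ = ε-closure({0}) = {0,2,6}
'a' @ 1: {1,7}  [accepting]
'b' @ 2: {}  — state set empty
rest 'ccbbe' ignored (set empty)
end set {} — state 1 not in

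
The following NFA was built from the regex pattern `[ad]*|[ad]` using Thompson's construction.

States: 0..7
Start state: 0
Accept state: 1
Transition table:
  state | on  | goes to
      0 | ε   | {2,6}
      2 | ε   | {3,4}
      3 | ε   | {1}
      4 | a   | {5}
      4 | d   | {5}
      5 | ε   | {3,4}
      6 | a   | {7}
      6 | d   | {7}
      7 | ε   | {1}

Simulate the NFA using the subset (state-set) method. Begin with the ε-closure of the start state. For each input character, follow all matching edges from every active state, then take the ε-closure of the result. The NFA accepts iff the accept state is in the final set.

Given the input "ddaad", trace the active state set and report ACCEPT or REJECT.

start: ε-closure({0}) = {0,1,2,3,4,6}
'd' @ 1: {1,3,4,5,7}  [accepting]
'd' @ 2: {1,3,4,5}  [accepting]
'a' @ 3: {1,3,4,5}  [accepting]
'a' @ 4: {1,3,4,5}  [accepting]
'd' @ 5: {1,3,4,5}  [accepting]
after full input: {1,3,4,5}  (accept=1 in)

Answer: ACCEPT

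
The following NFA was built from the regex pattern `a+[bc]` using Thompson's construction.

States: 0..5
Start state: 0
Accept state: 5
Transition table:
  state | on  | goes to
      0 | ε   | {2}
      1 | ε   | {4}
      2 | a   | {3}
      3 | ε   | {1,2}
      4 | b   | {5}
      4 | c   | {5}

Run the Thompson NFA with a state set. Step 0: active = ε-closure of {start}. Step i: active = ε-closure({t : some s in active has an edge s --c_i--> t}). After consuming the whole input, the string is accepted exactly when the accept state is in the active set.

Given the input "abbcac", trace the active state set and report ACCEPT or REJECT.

Answer: REJECT

Trace:
S₀ = ε-closure({0}) = {0,2}
'a' @ 1: {1,2,3,4}
'b' @ 2: {5}  ✓accept
'b' @ 3: {}  — dead — no transitions
rest 'cac' ignored (set empty)
final: {}; accept 5 not in set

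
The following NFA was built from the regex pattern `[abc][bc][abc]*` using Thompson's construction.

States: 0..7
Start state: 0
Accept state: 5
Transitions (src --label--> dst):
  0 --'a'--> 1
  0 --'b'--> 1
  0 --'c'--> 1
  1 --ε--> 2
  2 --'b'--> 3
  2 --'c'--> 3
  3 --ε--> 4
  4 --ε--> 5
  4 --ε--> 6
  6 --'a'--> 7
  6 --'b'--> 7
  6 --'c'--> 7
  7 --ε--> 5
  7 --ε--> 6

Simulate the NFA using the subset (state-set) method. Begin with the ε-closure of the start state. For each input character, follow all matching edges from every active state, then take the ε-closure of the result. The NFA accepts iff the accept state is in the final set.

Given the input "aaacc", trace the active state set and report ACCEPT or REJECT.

Answer: REJECT

Trace:
S₀ = ε-closure({0}) = {0}
'a' @ 1: {1,2}
'a' @ 2: {}  — state set empty
rest 'acc' ignored (set empty)
end set {} — state 5 not in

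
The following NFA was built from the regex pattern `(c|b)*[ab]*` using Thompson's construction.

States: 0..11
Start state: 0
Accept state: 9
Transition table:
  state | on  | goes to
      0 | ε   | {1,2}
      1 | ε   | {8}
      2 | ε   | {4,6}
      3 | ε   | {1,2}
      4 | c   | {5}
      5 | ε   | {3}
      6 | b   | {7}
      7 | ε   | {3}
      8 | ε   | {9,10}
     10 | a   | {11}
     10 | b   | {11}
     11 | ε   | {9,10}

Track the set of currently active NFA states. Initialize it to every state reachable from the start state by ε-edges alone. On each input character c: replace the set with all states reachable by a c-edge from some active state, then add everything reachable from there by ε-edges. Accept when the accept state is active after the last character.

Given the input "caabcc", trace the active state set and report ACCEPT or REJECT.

start: ε-closure({0}) = {0,1,2,4,6,8,9,10}
'c' @ 1: {1,2,3,4,5,6,8,9,10}  ✓accept
'a' @ 2: {9,10,11}  ✓accept
'a' @ 3: {9,10,11}  ✓accept
'b' @ 4: {9,10,11}  ✓accept
'c' @ 5: {}  — no active states
rest 'c' ignored (set empty)
after full input: {}  (accept=9 not in)

Answer: REJECT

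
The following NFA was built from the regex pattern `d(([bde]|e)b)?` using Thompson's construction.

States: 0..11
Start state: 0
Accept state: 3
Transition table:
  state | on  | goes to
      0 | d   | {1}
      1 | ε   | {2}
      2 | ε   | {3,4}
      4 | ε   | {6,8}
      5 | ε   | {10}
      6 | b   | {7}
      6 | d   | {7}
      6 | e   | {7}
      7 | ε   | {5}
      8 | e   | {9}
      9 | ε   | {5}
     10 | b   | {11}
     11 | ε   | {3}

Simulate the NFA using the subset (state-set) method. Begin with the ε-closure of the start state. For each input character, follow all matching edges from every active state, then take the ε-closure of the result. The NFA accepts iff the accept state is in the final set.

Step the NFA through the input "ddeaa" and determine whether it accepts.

S₀ = ε-closure({0}) = {0}
'd' @ 1: {1,2,3,4,6,8}  [accepting]
'd' @ 2: {5,7,10}
'e' @ 3: {}  — dead — no transitions
rest 'aa' ignored (set empty)
end set {} — state 3 not in

Answer: REJECT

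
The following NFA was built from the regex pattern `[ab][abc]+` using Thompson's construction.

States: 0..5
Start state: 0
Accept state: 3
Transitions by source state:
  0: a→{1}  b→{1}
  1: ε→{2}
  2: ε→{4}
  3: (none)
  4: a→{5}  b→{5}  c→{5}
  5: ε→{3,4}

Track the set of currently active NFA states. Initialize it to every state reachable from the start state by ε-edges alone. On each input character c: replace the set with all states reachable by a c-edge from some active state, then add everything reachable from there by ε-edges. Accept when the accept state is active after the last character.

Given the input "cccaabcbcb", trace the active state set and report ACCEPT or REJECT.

S₀ = ε-closure({0}) = {0}
'c' @ 1: {}  — state set empty
rest 'ccaabcbcb' ignored (set empty)
end set {} — state 3 not in

Answer: REJECT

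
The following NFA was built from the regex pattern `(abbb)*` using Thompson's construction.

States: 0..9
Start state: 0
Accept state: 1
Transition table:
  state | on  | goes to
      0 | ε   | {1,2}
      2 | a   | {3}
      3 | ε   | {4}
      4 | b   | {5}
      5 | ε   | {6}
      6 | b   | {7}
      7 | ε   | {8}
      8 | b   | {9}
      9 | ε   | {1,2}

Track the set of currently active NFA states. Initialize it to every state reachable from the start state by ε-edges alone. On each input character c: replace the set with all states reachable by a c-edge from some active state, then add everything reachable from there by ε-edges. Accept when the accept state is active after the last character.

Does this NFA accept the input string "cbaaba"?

initial (ε-close {0}): {0,1,2}
'c' @ 1: {}  — dead — no transitions
rest 'baaba' ignored (set empty)
final: {}; accept 1 not in set

Answer: REJECT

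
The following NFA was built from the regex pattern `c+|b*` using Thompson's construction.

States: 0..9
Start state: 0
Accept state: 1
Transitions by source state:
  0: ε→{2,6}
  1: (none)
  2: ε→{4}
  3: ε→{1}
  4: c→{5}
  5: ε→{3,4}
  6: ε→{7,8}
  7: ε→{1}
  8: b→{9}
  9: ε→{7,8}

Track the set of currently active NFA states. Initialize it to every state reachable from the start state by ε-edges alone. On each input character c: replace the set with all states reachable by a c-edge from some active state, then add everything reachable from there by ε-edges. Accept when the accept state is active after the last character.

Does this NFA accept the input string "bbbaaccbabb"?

start: ε-closure({0}) = {0,1,2,4,6,7,8}
'b' @ 1: {1,7,8,9}  ✓accept
'b' @ 2: {1,7,8,9}  ✓accept
'b' @ 3: {1,7,8,9}  ✓accept
'a' @ 4: {}  — no active states
rest 'accbabb' ignored (set empty)
end set {} — state 1 not in

Answer: REJECT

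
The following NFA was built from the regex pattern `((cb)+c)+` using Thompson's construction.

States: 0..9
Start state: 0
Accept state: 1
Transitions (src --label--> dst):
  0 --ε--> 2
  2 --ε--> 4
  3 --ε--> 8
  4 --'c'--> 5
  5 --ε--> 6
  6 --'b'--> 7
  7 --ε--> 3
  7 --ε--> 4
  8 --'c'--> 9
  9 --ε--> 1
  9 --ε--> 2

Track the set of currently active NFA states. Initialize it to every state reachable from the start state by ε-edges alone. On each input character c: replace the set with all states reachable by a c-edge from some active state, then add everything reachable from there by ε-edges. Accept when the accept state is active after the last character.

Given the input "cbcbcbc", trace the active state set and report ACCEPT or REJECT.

Answer: ACCEPT

Derivation:
start: ε-closure({0}) = {0,2,4}
'c' @ 1: {5,6}
'b' @ 2: {3,4,7,8}
'c' @ 3: {1,2,4,5,6,9}  [accepting]
'b' @ 4: {3,4,7,8}
'c' @ 5: {1,2,4,5,6,9}  [accepting]
'b' @ 6: {3,4,7,8}
'c' @ 7: {1,2,4,5,6,9}  [accepting]
end set {1,2,4,5,6,9} — state 1 in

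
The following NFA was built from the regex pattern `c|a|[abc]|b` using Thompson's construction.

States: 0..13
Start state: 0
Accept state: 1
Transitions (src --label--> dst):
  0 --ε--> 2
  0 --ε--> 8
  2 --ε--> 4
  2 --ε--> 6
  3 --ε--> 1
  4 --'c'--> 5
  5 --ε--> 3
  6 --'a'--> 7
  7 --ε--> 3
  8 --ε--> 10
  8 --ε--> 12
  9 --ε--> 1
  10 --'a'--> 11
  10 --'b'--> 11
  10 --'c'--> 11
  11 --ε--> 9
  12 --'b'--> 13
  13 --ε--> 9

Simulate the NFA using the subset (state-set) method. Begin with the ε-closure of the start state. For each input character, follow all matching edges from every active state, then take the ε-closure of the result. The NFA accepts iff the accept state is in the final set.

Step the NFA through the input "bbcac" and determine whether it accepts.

initial (ε-close {0}): {0,2,4,6,8,10,12}
'b' @ 1: {1,9,11,13}  ✓accept
'b' @ 2: {}  — state set empty
rest 'cac' ignored (set empty)
end set {} — state 1 not in

Answer: REJECT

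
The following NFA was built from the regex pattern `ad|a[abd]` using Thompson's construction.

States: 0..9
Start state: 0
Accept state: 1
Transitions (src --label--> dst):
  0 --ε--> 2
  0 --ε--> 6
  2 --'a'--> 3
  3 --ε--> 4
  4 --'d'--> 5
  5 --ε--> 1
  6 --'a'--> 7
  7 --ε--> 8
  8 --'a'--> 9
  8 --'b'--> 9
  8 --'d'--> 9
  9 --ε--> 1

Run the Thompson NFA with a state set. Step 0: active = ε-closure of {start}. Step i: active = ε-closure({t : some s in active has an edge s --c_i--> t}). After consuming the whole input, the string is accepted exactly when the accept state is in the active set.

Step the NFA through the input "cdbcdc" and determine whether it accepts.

start: ε-closure({0}) = {0,2,6}
'c' @ 1: {}  — no active states
rest 'dbcdc' ignored (set empty)
final: {}; accept 1 not in set

Answer: REJECT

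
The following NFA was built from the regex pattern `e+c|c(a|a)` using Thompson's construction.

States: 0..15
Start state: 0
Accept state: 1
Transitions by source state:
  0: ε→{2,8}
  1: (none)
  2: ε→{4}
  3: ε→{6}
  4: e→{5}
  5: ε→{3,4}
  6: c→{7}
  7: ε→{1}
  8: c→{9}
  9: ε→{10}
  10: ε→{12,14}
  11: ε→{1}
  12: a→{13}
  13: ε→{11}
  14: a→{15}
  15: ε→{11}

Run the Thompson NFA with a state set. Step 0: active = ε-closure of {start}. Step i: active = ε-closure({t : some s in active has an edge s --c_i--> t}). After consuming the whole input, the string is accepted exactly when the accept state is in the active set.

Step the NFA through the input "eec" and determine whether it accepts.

Answer: ACCEPT

Trace:
S₀ = ε-closure({0}) = {0,2,4,8}
'e' @ 1: {3,4,5,6}
'e' @ 2: {3,4,5,6}
'c' @ 3: {1,7}  (accept∈set)
after full input: {1,7}  (accept=1 in)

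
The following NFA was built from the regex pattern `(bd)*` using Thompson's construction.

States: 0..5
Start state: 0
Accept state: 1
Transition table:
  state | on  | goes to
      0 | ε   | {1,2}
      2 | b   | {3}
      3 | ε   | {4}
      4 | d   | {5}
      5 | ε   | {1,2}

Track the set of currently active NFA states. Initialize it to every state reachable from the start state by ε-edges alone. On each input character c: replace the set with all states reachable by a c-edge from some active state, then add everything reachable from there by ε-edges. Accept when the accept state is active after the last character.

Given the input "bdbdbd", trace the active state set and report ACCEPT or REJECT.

S₀ = ε-closure({0}) = {0,1,2}
'b' @ 1: {3,4}
'd' @ 2: {1,2,5}  ✓accept
'b' @ 3: {3,4}
'd' @ 4: {1,2,5}  ✓accept
'b' @ 5: {3,4}
'd' @ 6: {1,2,5}  ✓accept
final: {1,2,5}; accept 1 in set

Answer: ACCEPT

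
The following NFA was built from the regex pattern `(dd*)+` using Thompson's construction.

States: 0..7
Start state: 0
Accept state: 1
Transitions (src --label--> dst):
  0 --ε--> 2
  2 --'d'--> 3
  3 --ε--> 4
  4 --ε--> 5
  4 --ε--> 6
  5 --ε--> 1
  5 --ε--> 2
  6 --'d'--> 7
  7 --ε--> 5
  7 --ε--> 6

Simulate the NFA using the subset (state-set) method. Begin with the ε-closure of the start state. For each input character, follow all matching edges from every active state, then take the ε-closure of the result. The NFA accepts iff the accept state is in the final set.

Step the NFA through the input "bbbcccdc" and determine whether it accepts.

Answer: REJECT

Derivation:
start: ε-closure({0}) = {0,2}
'b' @ 1: {}  — state set empty
rest 'bbcccdc' ignored (set empty)
end set {} — state 1 not in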